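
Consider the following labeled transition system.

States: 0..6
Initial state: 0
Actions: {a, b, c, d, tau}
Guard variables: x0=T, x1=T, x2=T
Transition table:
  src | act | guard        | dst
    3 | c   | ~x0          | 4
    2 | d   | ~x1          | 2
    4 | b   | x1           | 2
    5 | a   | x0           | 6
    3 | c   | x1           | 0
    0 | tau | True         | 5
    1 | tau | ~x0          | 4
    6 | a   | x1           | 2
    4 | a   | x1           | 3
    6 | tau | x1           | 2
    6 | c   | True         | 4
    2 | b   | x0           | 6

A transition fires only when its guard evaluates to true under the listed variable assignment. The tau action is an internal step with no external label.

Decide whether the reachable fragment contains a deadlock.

Answer: DEADLOCK-FREE

Trace:
Reach set: {0,2,3,4,5,6}
  0: tau→5  [1 out]
  2: b→6  [1 out]
  3: c→0  [1 out]
  4: a→3  b→2  [2 out]
  5: a→6  [1 out]
  6: a→2  c→4  tau→2  [3 out]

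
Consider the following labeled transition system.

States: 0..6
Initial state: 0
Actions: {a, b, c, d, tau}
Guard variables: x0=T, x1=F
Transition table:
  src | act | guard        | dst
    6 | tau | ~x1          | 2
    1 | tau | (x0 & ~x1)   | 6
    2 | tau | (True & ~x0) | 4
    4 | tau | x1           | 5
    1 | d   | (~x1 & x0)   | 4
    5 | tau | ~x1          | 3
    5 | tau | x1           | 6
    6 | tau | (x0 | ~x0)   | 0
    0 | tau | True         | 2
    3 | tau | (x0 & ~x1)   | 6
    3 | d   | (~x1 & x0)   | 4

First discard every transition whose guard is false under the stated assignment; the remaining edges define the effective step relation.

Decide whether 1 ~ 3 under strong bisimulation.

Compute ~ classes (split until stable):
  round 0: {{0,1,2,3,4,5,6}}
  round 1: {{0,5,6},{1,3},{2,4}}
  round 2: {{0},{1,3},{2,4},{5},{6}}
Fixed point at round 3; 5 class(es).
1∈{1,3}, 3∈{1,3}

Answer: BISIMILAR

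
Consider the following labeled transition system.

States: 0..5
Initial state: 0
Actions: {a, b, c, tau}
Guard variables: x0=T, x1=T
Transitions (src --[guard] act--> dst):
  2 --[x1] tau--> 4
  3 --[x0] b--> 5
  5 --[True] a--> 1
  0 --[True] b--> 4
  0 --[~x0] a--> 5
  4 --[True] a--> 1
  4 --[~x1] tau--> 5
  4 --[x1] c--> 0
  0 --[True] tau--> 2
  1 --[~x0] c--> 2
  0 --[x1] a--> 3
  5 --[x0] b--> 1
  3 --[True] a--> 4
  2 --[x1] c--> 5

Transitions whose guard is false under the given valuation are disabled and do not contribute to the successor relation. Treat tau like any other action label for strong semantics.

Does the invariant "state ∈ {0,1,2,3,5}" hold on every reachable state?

Answer: INVARIANT VIOLATED at state 4

Trace:
Safe = {0,1,2,3,5}
Reachable = {0,1,2,3,4,5}
  0: ✓
  1: ✓
  2: ✓
  3: ✓
  4: ✗ unsafe
  5: ✓
witness against invariant: b → 4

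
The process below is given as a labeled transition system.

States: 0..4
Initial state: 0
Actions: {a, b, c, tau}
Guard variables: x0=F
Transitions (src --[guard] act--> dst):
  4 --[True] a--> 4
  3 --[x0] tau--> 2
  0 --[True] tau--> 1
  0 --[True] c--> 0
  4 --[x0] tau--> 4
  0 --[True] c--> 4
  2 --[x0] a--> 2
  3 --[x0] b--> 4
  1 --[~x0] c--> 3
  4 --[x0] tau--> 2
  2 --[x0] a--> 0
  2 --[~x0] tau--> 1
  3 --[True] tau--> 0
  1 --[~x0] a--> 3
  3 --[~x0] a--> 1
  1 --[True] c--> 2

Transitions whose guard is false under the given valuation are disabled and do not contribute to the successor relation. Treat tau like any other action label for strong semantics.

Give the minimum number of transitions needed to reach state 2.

BFS to 2:
  depth 0: {0}
  depth 1: {1,4}
  depth 2: {2,3}
2 enters at depth 2; path tau·c

Answer: 2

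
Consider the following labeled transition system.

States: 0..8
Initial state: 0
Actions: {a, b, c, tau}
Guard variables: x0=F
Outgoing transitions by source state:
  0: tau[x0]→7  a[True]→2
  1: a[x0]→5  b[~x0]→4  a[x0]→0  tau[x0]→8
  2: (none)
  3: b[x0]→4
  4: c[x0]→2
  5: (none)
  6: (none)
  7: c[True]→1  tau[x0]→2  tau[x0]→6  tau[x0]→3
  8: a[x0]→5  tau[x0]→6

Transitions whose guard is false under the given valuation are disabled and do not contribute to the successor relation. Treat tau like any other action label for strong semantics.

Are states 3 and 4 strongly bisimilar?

Compute ~ classes (split until stable):
  π0 = {{0,1,2,3,4,5,6,7,8}}
  π1 = {{0},{1},{2,3,4,5,6,8},{7}}
stable after 2 split(s): 4 block(s)
[3]={2,3,4,5,6,8}  [4]={2,3,4,5,6,8}

Answer: BISIMILAR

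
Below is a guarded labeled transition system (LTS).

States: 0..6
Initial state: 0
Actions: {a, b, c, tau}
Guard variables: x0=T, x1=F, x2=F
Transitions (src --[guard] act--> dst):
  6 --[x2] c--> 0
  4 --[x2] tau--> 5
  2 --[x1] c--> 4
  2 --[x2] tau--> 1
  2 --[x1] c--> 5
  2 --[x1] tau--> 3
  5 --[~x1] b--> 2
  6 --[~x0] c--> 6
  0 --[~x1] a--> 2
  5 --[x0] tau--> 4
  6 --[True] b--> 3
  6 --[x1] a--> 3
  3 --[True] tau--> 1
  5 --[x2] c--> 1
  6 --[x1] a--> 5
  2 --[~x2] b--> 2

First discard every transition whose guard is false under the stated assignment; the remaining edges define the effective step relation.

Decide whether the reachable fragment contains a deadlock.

R = {0,2}
  0: a→2  [1 exit(s)]
  2: b→2  [1 exit(s)]

Answer: DEADLOCK-FREE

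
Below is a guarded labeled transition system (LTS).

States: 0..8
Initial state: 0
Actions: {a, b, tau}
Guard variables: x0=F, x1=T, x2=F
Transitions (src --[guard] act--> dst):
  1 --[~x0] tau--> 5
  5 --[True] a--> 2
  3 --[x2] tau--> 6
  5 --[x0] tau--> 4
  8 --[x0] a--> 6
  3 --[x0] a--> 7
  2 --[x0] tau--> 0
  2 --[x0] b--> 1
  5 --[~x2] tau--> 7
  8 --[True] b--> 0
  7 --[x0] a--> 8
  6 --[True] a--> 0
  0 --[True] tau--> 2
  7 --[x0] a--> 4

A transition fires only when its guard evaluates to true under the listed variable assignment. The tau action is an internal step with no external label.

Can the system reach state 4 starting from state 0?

After dropping false guards: 6 live edges.
depth 0: {0}
depth 1: {2}  total {0,2}
R = {0,2}

Answer: UNREACHABLE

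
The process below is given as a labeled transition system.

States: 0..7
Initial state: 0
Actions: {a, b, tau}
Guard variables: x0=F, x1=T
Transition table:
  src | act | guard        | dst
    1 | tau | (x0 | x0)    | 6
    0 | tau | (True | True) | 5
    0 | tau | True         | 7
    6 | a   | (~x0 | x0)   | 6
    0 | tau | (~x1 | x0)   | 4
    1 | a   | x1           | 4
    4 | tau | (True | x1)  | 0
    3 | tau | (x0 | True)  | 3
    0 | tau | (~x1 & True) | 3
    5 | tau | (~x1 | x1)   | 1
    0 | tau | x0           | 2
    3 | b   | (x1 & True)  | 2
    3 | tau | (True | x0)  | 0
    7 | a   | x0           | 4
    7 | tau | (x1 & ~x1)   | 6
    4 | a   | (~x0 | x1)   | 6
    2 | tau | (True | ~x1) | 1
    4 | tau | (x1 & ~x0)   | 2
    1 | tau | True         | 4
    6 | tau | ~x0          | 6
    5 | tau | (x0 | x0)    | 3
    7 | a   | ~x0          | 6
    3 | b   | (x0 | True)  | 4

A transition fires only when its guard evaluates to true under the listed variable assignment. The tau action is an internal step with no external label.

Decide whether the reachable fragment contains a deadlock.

R = {0,1,2,4,5,6,7}
  0: tau→5  tau→7  [2 out]
  1: a→4  tau→4  [2 out]
  2: tau→1  [1 out]
  4: a→6  tau→0  tau→2  [3 out]
  5: tau→1  [1 out]
  6: a→6  tau→6  [2 out]
  7: a→6  [1 out]

Answer: DEADLOCK-FREE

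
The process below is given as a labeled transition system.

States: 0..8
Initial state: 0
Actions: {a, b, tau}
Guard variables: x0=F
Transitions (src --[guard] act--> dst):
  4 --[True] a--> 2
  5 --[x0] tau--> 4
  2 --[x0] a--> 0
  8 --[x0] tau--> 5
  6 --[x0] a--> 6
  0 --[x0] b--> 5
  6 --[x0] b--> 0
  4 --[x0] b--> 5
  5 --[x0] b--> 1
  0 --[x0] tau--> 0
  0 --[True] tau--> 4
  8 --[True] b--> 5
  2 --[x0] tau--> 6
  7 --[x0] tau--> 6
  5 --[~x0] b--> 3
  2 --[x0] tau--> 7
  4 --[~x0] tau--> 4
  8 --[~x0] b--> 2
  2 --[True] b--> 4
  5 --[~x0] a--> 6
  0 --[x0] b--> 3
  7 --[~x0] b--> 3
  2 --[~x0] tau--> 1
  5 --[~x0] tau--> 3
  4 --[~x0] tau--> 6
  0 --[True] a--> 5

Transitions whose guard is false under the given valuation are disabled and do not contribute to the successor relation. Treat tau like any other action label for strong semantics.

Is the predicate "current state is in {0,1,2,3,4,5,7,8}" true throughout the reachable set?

Answer: INVARIANT VIOLATED at state 6

Trace:
Inv-set: {0,1,2,3,4,5,7,8}
R = {0,1,2,3,4,5,6}
  0: ok
  1: ok
  2: ok
  3: ok
  4: ok
  5: ok
  6: ✗ unsafe
reach 6 via tau·tau — violates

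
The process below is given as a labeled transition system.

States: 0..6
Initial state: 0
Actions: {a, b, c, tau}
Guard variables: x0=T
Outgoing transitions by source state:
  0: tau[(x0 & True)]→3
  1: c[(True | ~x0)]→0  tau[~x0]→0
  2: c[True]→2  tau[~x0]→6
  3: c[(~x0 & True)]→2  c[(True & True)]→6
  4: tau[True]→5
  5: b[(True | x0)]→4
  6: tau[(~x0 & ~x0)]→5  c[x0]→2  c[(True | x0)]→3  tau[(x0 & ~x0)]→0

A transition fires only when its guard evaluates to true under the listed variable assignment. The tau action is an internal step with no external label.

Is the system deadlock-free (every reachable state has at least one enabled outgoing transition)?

Answer: DEADLOCK-FREE

Trace:
Reach set: {0,2,3,6}
  0: tau→3  [1 out]
  2: c→2  [1 out]
  3: c→6  [1 out]
  6: c→2  c→3  [2 out]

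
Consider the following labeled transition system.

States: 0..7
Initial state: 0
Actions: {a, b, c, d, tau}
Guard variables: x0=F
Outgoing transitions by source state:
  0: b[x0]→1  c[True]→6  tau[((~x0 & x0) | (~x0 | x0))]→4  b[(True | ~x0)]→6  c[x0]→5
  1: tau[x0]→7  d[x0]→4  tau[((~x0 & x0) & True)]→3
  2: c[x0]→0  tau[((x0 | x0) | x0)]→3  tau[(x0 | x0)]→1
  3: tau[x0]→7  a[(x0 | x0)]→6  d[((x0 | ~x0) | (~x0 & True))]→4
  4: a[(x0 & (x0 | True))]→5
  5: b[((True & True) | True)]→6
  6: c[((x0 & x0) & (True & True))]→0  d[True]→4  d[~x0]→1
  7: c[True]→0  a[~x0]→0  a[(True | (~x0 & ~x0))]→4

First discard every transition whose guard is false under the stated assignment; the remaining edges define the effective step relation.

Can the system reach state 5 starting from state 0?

Answer: UNREACHABLE

Trace:
After dropping false guards: 10 live edges.
depth 0: {0}
depth 1: {4,6}  cumulative {0,4,6}
depth 2: {1}  cumulative {0,1,4,6}
R = {0,1,4,6}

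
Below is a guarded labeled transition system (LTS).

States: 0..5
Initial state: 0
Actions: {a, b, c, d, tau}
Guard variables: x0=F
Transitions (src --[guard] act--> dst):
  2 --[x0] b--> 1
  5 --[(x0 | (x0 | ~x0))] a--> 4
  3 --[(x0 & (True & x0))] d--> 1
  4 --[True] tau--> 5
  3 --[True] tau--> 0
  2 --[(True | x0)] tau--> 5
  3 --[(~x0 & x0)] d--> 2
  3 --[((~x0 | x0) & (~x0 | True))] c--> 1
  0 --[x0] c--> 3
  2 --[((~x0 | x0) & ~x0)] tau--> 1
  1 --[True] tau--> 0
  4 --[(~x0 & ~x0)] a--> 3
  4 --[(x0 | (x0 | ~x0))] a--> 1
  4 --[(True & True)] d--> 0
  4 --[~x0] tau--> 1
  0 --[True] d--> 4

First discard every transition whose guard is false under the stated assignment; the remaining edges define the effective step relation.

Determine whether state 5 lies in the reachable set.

Guard filter leaves 12 enabled edge(s).
Layer 0: {0}
Layer 1: {4}  total {0,4}
Layer 2: {1,3,5}  total {0,1,3,4,5}
R = {0,1,3,4,5}
Path to 5: d·tau

Answer: REACHABLE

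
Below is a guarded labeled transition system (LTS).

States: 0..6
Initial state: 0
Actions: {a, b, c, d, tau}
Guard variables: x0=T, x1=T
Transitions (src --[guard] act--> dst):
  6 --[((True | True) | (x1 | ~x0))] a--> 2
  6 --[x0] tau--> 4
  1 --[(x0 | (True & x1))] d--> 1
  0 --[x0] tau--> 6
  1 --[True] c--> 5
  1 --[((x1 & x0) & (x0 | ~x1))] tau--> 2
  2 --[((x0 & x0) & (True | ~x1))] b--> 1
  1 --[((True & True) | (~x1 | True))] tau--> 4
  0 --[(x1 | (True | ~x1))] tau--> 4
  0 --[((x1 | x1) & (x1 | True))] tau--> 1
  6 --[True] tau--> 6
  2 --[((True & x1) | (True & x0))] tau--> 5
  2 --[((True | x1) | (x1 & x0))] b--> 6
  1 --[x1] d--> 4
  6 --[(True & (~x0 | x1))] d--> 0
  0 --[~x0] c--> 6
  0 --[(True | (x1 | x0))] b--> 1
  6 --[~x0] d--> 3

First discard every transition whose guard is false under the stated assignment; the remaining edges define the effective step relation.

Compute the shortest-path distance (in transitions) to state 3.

BFS to 3:
  depth 0: {0}
  depth 1: {1,4,6}
  depth 2: {2,5}
3 never appears.

Answer: UNREACHABLE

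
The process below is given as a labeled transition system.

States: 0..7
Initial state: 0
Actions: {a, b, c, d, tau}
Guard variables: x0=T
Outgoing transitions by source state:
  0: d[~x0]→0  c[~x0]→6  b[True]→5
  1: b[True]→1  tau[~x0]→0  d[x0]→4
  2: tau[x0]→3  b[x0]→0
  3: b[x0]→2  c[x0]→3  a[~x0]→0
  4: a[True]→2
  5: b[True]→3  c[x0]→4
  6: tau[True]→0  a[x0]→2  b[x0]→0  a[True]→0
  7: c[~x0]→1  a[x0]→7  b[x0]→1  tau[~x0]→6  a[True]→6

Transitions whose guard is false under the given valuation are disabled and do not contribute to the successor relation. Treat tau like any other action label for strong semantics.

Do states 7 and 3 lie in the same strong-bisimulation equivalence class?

Answer: NOT BISIMILAR

Working:
Compute ~ classes (split until stable):
  round 0: {{0,1,2,3,4,5,6,7}}
  round 1: {{0},{1},{2},{3,5},{4},{6},{7}}
  round 2: {{0},{1},{2},{3},{4},{5},{6},{7}}
stable after 3 split(s): 8 block(s)
7∈{7}, 3∈{3}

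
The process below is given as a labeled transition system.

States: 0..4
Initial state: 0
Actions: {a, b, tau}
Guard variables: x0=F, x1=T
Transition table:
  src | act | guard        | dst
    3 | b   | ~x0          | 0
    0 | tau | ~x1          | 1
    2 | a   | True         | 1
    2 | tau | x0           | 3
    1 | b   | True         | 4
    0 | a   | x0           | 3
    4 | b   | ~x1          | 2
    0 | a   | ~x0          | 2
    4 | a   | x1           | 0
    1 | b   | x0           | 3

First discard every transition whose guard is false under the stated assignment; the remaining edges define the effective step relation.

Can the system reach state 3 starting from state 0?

Answer: UNREACHABLE

Trace:
5 transition(s) survive guard evaluation.
L0 = {0}
L1 = {2}  now seen {0,2}
L2 = {1}  now seen {0,1,2}
L3 = {4}  now seen {0,1,2,4}
Reach set: {0,1,2,4}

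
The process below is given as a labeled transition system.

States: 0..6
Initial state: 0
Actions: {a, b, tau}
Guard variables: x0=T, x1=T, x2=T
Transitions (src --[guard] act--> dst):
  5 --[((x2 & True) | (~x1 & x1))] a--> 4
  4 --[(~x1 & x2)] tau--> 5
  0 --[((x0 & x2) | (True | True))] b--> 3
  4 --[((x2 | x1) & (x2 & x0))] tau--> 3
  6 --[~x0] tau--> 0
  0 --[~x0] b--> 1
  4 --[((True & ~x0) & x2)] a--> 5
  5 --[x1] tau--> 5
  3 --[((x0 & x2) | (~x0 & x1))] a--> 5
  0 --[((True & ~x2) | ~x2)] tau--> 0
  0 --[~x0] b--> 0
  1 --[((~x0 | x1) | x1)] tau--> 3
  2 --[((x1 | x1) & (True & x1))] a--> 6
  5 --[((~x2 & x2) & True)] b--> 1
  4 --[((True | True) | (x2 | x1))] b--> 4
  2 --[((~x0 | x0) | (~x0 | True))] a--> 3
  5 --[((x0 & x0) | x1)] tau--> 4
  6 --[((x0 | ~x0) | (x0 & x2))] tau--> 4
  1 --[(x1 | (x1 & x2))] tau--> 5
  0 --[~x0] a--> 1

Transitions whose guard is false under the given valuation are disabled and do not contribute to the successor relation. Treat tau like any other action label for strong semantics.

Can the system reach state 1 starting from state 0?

Guard filter leaves 12 enabled edge(s).
Layer 0: {0}
Layer 1: {3}  cumulative {0,3}
Layer 2: {5}  cumulative {0,3,5}
Layer 3: {4}  cumulative {0,3,4,5}
Reachable = {0,3,4,5}

Answer: UNREACHABLE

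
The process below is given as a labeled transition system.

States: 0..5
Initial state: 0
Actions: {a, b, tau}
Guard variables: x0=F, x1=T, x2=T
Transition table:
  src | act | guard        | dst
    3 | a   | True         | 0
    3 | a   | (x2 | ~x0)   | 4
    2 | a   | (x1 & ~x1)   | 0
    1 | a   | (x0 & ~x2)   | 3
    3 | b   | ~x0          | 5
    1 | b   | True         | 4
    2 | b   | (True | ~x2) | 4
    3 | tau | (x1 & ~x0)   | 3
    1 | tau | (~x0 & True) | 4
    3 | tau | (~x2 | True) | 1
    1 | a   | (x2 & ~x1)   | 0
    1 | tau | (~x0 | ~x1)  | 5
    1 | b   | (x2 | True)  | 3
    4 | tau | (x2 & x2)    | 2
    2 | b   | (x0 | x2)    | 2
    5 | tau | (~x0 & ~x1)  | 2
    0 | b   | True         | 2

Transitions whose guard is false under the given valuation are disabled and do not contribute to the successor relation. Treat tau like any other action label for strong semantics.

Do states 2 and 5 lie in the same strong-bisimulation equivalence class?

Answer: NOT BISIMILAR

Analysis:
Compute ~ classes (split until stable):
  P[0] = {{0,1,2,3,4,5}}
  P[1] = {{0,2},{1},{3},{4},{5}}
  P[2] = {{0},{1},{2},{3},{4},{5}}
stable after 3 split(s): 6 block(s)
[2]={2}  [5]={5}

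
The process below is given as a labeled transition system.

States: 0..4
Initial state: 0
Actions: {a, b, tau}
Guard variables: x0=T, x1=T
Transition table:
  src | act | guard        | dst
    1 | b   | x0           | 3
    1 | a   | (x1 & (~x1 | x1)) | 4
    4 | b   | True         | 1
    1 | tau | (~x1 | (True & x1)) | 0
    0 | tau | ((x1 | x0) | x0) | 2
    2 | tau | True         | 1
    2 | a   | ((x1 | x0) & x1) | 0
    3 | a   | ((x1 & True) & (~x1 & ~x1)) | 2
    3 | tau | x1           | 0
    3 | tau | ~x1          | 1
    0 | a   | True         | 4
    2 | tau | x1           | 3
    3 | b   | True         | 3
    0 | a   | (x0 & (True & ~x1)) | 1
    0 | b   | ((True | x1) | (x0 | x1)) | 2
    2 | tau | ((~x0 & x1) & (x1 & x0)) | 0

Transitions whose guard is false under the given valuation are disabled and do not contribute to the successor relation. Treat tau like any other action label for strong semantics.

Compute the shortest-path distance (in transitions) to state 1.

Layered search for 1:
  depth 0: {0}
  depth 1: {2,4}
  depth 2: {1,3}
depth(1)=2, e.g. a·b

Answer: 2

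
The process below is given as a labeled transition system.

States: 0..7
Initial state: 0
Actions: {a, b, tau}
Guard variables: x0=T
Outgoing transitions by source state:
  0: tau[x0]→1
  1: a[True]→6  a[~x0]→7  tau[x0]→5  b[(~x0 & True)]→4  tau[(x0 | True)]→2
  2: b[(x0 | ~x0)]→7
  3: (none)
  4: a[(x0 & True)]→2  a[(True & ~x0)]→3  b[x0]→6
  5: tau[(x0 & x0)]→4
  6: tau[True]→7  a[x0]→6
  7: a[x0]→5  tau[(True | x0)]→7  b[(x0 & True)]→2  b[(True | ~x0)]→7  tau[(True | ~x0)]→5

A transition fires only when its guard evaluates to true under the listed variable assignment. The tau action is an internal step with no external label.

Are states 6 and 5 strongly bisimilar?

Refine partition for ~:
  P[0] = {{0,1,2,3,4,5,6,7}}
  P[1] = {{0,5},{1,6},{2},{3},{4},{7}}
  P[2] = {{0},{1},{2},{3},{4},{5},{6},{7}}
Fixed point at round 3; 8 class(es).
6∈{6}, 5∈{5}

Answer: NOT BISIMILAR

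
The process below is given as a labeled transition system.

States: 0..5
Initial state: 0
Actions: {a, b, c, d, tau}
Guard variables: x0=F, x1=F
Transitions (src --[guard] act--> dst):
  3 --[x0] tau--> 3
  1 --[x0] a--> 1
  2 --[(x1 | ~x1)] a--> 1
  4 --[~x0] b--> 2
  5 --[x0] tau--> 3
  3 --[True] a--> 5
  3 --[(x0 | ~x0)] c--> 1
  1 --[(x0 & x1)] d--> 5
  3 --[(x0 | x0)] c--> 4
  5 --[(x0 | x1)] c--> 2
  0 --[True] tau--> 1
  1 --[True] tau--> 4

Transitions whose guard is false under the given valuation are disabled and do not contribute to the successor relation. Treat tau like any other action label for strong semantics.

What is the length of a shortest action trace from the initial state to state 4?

Breadth-first toward 4:
  Layer 0: {0}
  Layer 1: {1}
  Layer 2: {4}
first hit 4 at d=2 via tau·tau

Answer: 2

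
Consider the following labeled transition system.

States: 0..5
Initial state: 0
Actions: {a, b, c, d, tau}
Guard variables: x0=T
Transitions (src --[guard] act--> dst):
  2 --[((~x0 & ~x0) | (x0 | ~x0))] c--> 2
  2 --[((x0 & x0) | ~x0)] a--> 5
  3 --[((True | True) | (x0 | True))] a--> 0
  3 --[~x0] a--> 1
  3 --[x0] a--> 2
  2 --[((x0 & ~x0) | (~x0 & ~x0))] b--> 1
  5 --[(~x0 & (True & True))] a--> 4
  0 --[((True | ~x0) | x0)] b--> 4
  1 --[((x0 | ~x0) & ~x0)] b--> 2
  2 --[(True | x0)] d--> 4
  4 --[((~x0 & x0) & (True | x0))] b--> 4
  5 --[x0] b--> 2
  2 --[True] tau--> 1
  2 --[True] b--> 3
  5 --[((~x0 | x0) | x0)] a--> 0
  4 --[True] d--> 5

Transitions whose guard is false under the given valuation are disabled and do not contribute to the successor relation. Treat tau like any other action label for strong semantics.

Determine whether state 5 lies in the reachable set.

Answer: REACHABLE

Analysis:
Guard filter leaves 11 enabled edge(s).
depth 0: {0}
depth 1: {4}  total {0,4}
depth 2: {5}  total {0,4,5}
depth 3: {2}  total {0,2,4,5}
depth 4: {1,3}  total {0,1,2,3,4,5}
R = {0,1,2,3,4,5}
trace reaching 5: b·d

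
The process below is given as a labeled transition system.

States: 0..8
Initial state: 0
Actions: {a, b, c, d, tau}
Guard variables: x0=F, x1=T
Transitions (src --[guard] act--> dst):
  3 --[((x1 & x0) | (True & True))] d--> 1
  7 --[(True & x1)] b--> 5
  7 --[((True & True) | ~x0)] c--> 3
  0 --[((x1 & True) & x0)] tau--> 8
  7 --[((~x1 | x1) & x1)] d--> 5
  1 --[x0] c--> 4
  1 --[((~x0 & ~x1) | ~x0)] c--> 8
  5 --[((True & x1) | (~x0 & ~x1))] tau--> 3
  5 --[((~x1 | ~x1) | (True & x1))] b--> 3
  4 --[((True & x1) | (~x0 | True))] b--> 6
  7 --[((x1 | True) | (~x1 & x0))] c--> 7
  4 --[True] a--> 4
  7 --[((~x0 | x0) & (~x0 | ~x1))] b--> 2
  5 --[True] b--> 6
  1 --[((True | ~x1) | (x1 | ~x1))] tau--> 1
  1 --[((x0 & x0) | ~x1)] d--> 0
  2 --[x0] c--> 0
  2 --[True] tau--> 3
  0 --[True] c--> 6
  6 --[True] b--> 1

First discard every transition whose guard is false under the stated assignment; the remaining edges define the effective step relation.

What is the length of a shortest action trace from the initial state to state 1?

Answer: 2

Analysis:
BFS to 1:
  depth 0: {0}
  depth 1: {6}
  depth 2: {1}
1 enters at depth 2; path c·b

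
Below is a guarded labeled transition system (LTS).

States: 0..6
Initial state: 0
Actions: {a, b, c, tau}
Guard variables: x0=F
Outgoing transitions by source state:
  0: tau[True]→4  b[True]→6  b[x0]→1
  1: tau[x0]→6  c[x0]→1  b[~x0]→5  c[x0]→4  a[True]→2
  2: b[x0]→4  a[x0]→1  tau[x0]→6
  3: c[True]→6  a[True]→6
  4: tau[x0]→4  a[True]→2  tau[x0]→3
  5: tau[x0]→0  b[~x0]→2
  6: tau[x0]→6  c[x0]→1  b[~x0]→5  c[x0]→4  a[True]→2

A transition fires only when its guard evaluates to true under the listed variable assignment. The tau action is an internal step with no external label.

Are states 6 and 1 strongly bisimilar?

Bisimulation quotient by refinement:
  P[0] = {{0,1,2,3,4,5,6}}
  P[1] = {{0},{1,6},{2},{3},{4},{5}}
Fixed point at round 2; 6 class(es).
6∈{1,6}, 1∈{1,6}

Answer: BISIMILAR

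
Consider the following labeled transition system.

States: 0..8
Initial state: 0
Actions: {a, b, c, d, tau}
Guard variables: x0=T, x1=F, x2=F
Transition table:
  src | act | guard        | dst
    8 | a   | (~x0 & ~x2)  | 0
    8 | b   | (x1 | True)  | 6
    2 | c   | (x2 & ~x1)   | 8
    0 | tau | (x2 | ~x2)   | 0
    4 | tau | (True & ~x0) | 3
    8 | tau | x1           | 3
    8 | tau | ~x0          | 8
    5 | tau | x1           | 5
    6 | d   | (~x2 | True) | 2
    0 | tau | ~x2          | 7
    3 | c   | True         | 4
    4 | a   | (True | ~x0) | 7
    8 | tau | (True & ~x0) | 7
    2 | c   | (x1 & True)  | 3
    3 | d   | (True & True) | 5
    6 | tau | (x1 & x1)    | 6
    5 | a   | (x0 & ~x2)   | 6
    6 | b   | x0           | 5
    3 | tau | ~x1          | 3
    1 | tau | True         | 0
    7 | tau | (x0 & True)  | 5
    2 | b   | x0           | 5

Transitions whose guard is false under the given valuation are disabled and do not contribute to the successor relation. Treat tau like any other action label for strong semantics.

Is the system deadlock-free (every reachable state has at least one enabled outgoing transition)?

R = {0,2,5,6,7}
  0: tau→0  tau→7  [2 exit(s)]
  2: b→5  [1 exit(s)]
  5: a→6  [1 exit(s)]
  6: b→5  d→2  [2 exit(s)]
  7: tau→5  [1 exit(s)]

Answer: DEADLOCK-FREE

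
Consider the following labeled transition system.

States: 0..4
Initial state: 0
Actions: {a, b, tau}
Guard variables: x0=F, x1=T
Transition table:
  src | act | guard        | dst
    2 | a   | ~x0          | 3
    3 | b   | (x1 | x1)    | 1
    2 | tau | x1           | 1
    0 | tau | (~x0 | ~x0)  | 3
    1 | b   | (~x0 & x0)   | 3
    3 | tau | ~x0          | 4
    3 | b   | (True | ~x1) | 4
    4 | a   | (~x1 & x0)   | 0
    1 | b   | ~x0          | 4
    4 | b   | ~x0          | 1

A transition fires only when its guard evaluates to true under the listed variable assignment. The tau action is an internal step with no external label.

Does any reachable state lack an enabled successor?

Reachable = {0,1,3,4}
  0: tau→3  [1 exit(s)]
  1: b→4  [1 exit(s)]
  3: b→1  b→4  tau→4  [3 exit(s)]
  4: b→1  [1 exit(s)]

Answer: DEADLOCK-FREE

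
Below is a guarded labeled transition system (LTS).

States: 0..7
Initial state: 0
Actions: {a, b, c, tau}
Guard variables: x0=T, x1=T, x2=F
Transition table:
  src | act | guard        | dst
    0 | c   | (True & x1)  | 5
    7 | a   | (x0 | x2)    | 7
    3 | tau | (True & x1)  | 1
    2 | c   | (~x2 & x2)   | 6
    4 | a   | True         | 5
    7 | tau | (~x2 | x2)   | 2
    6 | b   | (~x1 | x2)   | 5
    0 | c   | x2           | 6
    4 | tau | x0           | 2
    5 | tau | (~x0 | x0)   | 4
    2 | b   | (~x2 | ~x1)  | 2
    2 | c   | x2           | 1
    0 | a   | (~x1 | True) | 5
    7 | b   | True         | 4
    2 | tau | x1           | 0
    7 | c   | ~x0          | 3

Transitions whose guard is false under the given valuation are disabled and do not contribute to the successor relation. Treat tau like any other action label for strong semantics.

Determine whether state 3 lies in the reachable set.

Answer: UNREACHABLE

Analysis:
After dropping false guards: 11 live edges.
L0 = {0}
L1 = {5}  now seen {0,5}
L2 = {4}  now seen {0,4,5}
L3 = {2}  now seen {0,2,4,5}
R = {0,2,4,5}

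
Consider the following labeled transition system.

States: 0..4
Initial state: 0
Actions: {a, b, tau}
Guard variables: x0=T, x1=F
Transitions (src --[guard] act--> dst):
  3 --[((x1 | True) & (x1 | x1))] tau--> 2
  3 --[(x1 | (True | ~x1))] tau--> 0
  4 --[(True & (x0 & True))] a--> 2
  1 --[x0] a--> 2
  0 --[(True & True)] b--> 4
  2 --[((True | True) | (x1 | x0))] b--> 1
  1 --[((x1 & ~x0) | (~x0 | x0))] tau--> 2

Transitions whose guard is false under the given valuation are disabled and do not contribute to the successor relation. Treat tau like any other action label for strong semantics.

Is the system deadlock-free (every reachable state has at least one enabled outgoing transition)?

Answer: DEADLOCK-FREE

Trace:
Reachable = {0,1,2,4}
  0: b→4  [deg 1]
  1: a→2  tau→2  [deg 2]
  2: b→1  [deg 1]
  4: a→2  [deg 1]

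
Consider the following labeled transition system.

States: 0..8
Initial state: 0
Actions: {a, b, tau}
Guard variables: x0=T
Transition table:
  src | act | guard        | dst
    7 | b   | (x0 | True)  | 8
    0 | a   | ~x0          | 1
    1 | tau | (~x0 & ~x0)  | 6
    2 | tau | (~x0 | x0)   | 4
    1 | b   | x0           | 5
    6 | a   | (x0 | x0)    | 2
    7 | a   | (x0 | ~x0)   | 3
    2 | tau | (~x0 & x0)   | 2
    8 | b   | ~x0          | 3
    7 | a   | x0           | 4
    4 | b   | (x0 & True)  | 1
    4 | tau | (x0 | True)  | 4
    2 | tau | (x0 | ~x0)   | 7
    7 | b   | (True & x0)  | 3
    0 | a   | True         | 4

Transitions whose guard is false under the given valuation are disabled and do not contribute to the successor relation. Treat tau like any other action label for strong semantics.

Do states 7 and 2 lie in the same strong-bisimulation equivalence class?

Answer: NOT BISIMILAR

Working:
Compute ~ classes (split until stable):
  round 0: {{0,1,2,3,4,5,6,7,8}}
  round 1: {{0,6},{1},{2},{3,5,8},{4},{7}}
  round 2: {{0},{1},{2},{3,5,8},{4},{6},{7}}
stable after 3 split(s): 7 block(s)
[7]={7}  [2]={2}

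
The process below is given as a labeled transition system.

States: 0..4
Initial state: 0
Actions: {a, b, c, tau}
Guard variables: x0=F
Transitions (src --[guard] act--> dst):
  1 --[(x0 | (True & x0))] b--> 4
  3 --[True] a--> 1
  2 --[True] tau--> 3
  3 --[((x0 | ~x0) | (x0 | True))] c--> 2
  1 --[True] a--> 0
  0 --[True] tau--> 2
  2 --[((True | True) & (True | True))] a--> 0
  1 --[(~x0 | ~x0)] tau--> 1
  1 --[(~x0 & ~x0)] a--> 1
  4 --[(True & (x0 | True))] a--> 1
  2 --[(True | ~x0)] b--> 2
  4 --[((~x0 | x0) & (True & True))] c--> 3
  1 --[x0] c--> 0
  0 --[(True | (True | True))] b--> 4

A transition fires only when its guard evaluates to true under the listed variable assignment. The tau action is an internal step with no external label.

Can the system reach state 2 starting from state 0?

After dropping false guards: 12 live edges.
Layer 0: {0}
Layer 1: {2,4}  cumulative {0,2,4}
Layer 2: {1,3}  cumulative {0,1,2,3,4}
R = {0,1,2,3,4}
trace reaching 2: tau

Answer: REACHABLE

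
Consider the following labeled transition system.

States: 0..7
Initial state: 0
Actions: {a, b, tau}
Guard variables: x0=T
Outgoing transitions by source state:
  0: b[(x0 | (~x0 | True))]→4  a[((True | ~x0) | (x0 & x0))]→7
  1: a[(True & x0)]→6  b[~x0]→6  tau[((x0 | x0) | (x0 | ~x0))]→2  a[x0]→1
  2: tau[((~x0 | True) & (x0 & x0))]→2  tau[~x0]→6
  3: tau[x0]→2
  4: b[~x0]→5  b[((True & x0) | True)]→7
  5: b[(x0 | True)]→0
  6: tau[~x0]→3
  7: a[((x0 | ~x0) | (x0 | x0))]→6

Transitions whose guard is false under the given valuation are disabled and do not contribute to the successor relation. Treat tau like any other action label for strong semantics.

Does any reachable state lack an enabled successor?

Reachable = {0,4,6,7}
  0: a→7  b→4  [2 out]
  4: b→7  [1 out]
  6: ∅  [STUCK]
  7: a→6  [1 out]
Path to 6: a·a

Answer: DEADLOCK at state 6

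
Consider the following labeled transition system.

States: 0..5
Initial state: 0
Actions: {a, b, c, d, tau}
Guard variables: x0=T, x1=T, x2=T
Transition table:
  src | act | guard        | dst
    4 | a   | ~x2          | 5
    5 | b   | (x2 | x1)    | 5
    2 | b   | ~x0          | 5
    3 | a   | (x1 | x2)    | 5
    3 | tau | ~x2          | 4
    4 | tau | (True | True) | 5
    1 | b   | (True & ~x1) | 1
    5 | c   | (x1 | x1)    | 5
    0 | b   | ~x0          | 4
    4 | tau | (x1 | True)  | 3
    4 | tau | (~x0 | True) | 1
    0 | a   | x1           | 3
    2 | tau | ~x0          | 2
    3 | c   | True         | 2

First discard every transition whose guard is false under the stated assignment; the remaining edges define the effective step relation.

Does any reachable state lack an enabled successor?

Reachable = {0,2,3,5}
  0: a→3  [deg 1]
  2: ∅  [no exit]
  3: a→5  c→2  [deg 2]
  5: b→5  c→5  [deg 2]
witness 2: a·c

Answer: DEADLOCK at state 2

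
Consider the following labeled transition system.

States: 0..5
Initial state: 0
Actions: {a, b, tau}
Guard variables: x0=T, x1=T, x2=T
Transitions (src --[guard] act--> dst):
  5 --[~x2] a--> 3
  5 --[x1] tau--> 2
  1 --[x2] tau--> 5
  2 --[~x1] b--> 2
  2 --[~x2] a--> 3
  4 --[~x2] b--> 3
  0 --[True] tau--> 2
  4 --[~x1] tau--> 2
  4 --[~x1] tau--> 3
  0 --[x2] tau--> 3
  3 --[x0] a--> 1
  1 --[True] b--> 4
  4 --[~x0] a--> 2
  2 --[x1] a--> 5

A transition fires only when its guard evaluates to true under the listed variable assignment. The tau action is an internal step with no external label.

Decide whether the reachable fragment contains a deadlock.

R = {0,1,2,3,4,5}
  0: tau→2  tau→3  [deg 2]
  1: b→4  tau→5  [deg 2]
  2: a→5  [deg 1]
  3: a→1  [deg 1]
  4: ∅  [no exit]
  5: tau→2  [deg 1]
Path to 4: tau·a·b

Answer: DEADLOCK at state 4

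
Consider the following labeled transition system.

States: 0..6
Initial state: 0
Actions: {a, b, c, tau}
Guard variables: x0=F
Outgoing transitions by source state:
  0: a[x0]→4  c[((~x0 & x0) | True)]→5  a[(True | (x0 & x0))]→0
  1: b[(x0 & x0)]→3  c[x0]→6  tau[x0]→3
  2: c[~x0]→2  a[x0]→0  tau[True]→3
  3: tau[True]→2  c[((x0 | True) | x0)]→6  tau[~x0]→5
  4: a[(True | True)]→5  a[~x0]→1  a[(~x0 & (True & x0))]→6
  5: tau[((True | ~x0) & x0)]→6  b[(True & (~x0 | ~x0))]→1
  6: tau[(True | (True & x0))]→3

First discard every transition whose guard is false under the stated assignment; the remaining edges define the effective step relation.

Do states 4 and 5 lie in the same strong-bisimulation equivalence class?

Answer: NOT BISIMILAR

Analysis:
Bisimulation quotient by refinement:
  π0 = {{0,1,2,3,4,5,6}}
  π1 = {{0},{1},{2,3},{4},{5},{6}}
  π2 = {{0},{1},{2},{3},{4},{5},{6}}
7 equivalence class(es) (converged in 3)
[4]={4}  [5]={5}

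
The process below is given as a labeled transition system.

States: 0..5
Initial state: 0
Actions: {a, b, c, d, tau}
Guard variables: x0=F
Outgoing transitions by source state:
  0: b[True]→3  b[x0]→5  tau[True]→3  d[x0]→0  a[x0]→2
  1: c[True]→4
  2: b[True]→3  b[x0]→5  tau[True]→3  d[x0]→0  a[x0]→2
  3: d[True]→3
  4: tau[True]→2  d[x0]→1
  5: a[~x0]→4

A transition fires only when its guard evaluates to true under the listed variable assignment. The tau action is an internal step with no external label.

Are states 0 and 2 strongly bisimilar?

Bisimulation quotient by refinement:
  round 0: {{0,1,2,3,4,5}}
  round 1: {{0,2},{1},{3},{4},{5}}
stable after 2 split(s): 5 block(s)
class of 0: {0,2}; class of 2: {0,2}

Answer: BISIMILAR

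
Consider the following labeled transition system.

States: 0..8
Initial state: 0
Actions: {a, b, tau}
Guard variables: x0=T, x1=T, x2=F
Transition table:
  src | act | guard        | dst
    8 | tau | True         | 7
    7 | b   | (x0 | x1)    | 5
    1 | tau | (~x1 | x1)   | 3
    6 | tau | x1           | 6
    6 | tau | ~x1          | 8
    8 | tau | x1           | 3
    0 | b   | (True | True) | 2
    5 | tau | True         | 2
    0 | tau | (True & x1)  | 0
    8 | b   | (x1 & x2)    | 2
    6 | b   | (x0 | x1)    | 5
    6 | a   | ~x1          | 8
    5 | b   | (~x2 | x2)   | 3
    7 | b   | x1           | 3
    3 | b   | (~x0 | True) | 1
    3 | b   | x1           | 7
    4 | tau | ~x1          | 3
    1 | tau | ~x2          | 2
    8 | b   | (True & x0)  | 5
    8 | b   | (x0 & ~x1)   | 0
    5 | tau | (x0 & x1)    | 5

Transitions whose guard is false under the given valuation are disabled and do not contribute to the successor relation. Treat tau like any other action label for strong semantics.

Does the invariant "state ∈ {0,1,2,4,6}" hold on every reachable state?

Answer: INVARIANT HOLDS

Working:
Safe = {0,1,2,4,6}
R = {0,2}
  0: safe
  2: safe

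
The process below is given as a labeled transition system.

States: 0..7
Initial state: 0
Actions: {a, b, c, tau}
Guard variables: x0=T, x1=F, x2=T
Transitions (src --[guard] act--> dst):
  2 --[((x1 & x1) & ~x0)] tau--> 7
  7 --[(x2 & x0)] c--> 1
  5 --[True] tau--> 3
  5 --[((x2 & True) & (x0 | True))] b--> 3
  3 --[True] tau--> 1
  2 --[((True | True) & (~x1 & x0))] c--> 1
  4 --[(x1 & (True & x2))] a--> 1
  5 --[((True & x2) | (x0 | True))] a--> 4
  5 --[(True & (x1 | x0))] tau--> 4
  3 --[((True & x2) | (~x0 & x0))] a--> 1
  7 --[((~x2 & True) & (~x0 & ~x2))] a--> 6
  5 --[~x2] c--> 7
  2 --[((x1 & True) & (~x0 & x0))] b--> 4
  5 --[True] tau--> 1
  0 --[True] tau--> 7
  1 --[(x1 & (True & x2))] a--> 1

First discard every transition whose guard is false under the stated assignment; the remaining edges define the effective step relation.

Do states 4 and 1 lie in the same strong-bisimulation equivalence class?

Refine partition for ~:
  round 0: {{0,1,2,3,4,5,6,7}}
  round 1: {{0},{1,4,6},{2,7},{3},{5}}
5 equivalence class(es) (converged in 2)
4∈{1,4,6}, 1∈{1,4,6}

Answer: BISIMILAR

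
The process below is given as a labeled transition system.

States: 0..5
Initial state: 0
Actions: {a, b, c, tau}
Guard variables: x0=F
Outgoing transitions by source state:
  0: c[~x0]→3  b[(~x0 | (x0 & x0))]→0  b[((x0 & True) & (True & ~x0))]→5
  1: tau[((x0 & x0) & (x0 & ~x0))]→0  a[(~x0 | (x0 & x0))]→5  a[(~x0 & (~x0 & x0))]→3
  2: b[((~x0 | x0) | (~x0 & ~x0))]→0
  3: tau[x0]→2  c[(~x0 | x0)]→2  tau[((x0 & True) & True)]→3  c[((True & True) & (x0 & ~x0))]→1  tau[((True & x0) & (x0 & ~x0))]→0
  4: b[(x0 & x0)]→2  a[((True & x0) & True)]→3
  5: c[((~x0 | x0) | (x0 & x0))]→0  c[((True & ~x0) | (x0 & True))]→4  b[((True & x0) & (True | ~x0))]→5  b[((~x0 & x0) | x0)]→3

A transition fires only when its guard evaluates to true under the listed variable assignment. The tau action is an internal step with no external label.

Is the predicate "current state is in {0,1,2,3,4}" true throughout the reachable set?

Inv-set: {0,1,2,3,4}
R = {0,2,3}
  0: ✓
  2: ✓
  3: ✓

Answer: INVARIANT HOLDS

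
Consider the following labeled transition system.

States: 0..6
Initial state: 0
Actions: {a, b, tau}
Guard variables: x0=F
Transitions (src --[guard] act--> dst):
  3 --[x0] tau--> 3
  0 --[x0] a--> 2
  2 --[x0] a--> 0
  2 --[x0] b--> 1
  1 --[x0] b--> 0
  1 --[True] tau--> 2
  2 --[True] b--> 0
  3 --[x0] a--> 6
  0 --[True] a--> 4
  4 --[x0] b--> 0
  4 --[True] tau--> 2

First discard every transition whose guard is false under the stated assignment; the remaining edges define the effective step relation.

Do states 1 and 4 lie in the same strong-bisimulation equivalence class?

Answer: BISIMILAR

Analysis:
Bisimulation quotient by refinement:
  round 0: {{0,1,2,3,4,5,6}}
  round 1: {{0},{1,4},{2},{3,5,6}}
4 equivalence class(es) (converged in 2)
[1]={1,4}  [4]={1,4}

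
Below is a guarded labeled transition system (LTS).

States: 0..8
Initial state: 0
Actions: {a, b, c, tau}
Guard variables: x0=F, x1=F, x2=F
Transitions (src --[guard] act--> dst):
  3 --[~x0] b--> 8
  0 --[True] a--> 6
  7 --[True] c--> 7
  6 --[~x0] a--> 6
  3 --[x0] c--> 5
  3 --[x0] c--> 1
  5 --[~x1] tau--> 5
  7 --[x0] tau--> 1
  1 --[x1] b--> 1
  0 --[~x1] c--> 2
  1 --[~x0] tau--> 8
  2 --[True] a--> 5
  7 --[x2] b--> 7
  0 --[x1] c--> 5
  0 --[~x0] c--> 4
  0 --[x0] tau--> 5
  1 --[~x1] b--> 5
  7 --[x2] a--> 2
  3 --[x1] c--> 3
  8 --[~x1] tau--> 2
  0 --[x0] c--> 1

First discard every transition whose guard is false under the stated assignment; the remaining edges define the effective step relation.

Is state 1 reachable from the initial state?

11 transition(s) survive guard evaluation.
L0 = {0}
L1 = {2,4,6}  now seen {0,2,4,6}
L2 = {5}  now seen {0,2,4,5,6}
R = {0,2,4,5,6}

Answer: UNREACHABLE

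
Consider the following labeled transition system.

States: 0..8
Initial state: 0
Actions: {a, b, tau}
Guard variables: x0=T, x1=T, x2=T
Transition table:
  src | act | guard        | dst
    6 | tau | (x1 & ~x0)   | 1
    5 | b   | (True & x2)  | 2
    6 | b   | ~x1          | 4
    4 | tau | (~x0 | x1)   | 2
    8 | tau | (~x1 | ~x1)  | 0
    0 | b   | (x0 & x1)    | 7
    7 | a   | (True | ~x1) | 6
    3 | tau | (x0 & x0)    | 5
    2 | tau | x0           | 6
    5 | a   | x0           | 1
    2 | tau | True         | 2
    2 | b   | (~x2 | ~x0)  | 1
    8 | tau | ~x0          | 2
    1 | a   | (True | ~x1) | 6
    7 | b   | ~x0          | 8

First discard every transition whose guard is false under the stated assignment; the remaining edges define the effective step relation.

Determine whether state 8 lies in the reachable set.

After dropping false guards: 9 live edges.
L0 = {0}
L1 = {7}  now seen {0,7}
L2 = {6}  now seen {0,6,7}
R = {0,6,7}

Answer: UNREACHABLE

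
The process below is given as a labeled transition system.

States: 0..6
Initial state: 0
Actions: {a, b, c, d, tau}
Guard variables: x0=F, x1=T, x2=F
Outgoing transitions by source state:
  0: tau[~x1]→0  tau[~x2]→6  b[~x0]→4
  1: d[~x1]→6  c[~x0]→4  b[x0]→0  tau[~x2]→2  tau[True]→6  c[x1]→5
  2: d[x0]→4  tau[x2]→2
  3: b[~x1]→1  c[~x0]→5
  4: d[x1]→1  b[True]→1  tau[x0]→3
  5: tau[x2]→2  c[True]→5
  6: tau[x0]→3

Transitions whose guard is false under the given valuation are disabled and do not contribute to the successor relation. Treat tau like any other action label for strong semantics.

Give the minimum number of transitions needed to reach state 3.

Answer: UNREACHABLE

Analysis:
Layered search for 3:
  depth 0: {0}
  depth 1: {4,6}
  depth 2: {1}
  depth 3: {2,5}
3 never appears.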